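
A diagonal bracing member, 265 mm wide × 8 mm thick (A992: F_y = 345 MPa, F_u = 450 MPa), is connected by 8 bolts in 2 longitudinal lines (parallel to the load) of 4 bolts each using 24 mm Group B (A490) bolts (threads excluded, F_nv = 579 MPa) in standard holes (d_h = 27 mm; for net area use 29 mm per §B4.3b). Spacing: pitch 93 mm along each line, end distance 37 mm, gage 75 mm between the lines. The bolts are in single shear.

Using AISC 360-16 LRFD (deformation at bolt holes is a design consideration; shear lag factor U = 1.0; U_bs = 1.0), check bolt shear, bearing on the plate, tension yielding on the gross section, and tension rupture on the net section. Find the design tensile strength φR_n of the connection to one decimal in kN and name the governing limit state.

Bolt shear: A_b = π(24)²/4 = 452.39 mm². φR_n = 0.75 × 579 × 452.39 × 8 × 1 = 1571.6 kN.
Bearing (8 mm plate, F_u = 450 MPa): end bolts L_c = 37 − 27/2 = 23.5, R_n = min(1.2×23.5×8×450, 2.4×24×8×450) = 101.52 kN/bolt; interior L_c = 93 − 27 = 66, R_n = 207.36 kN/bolt. φR_n = 0.75 × (2×101.52 + 6×207.36) = 1085.4 kN.
Tension yield (gross): A_g = 265×8 = 2120 mm². φR_n = 0.90 × 345 × 2120 = 658.3 kN.
Tension rupture (net): A_n = (265 − 2×29)×8 = 1656 mm² (U = 1.0, A_e = A_n). φR_n = 0.75 × 450 × 1656 = 558.9 kN.
Governing: min(1571.6, 1085.4, 658.3, 558.9) = 558.9 kN → net-section rupture.

558.9 kN (net-section rupture governs)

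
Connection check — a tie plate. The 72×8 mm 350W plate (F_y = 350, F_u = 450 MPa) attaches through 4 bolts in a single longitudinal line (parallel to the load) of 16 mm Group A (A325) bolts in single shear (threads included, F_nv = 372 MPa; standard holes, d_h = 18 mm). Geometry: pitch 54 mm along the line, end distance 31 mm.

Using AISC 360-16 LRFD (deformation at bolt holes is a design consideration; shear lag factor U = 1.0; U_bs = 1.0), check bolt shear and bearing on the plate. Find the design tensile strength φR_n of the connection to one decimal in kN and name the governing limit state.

Bolt shear: A_b = π(16)²/4 = 201.06 mm². φR_n = 0.75 × 372 × 201.06 × 4 × 1 = 224.4 kN.
Bearing (8 mm plate, F_u = 450 MPa): end bolts L_c = 31 − 18/2 = 22, R_n = min(1.2×22×8×450, 2.4×16×8×450) = 95.04 kN/bolt; interior L_c = 54 − 18 = 36, R_n = 138.24 kN/bolt. φR_n = 0.75 × (1×95.04 + 3×138.24) = 382.3 kN.
Governing: min(224.4, 382.3) = 224.4 kN → bolt shear.

224.4 kN (bolt shear governs)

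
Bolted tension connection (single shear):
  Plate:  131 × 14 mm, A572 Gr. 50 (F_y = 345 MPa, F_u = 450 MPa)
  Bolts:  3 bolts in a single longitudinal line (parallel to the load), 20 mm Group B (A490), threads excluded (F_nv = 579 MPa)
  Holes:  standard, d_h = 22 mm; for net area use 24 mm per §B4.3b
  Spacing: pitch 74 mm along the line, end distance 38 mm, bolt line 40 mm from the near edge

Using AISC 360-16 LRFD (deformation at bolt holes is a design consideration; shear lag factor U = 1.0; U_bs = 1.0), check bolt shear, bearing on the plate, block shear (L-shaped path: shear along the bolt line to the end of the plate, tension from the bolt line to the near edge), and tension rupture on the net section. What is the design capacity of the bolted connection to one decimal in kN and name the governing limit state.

409.3 kN (bolt shear governs)

Bolt shear: A_b = π(20)²/4 = 314.16 mm². φR_n = 0.75 × 579 × 314.16 × 3 × 1 = 409.3 kN.
Bearing (14 mm plate, F_u = 450 MPa): end bolts L_c = 38 − 22/2 = 27, R_n = min(1.2×27×14×450, 2.4×20×14×450) = 204.12 kN/bolt; interior L_c = 74 − 22 = 52, R_n = 302.4 kN/bolt. φR_n = 0.75 × (1×204.12 + 2×302.4) = 606.7 kN.
Block shear: shear path 1×[38+2×74] = 1×186 mm, A_gv = 2604, A_nv = 1×(186 − 2.5×24)×14 = 1764 mm²; tension to near edge: (40 − 0.5×24)×14 = 392 mm². R_n = min(0.6×450×1764, 0.6×345×2604) + 1.0×450×392 = min(476.28, 539.03) + 176.4 = 652.68 kN. φR_n = 0.75 × 652.68 = 489.5 kN.
Tension rupture (net): A_n = (131 − 1×24)×14 = 1498 mm² (U = 1.0, A_e = A_n). φR_n = 0.75 × 450 × 1498 = 505.6 kN.
Governing: min(409.3, 606.7, 489.5, 505.6) = 409.3 kN → bolt shear.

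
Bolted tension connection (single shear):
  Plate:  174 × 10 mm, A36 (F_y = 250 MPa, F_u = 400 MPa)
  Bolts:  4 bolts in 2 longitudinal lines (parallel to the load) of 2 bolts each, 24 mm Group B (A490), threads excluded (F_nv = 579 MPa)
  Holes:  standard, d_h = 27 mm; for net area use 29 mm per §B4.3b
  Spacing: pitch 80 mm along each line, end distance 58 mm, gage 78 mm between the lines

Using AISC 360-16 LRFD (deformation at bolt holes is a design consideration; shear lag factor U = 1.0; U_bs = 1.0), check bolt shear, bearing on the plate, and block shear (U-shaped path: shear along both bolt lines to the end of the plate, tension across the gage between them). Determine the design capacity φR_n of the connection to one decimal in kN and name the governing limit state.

457.5 kN (block shear governs)

Bolt shear: A_b = π(24)²/4 = 452.39 mm². φR_n = 0.75 × 579 × 452.39 × 4 × 1 = 785.8 kN.
Bearing (10 mm plate, F_u = 400 MPa): end bolts L_c = 58 − 27/2 = 44.5, R_n = min(1.2×44.5×10×400, 2.4×24×10×400) = 213.6 kN/bolt; interior L_c = 80 − 27 = 53, R_n = 230.4 kN/bolt. φR_n = 0.75 × (2×213.6 + 2×230.4) = 666.0 kN.
Block shear: shear path 2×[58+1×80] = 2×138 mm, A_gv = 2760, A_nv = 2×(138 − 1.5×29)×10 = 1890 mm²; tension across gage: (78 − 1×29)×10 = 490 mm². R_n = min(0.6×400×1890, 0.6×250×2760) + 1.0×400×490 = min(453.6, 414) + 196 = 610 kN. φR_n = 0.75 × 610 = 457.5 kN.
Governing: min(785.8, 666.0, 457.5) = 457.5 kN → block shear.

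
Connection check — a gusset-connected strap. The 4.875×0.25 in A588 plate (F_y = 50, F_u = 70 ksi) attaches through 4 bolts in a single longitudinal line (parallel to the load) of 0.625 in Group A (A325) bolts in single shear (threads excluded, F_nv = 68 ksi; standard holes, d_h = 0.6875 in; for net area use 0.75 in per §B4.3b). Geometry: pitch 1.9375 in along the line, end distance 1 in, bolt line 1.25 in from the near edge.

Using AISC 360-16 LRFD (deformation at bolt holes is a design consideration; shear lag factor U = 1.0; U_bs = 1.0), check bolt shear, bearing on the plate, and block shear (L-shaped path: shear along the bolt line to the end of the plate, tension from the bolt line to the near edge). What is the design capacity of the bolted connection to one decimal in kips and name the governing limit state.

44.5 kips (block shear governs)

Bolt shear: A_b = π(0.625)²/4 = 0.3068 in². φR_n = 0.75 × 68 × 0.3068 × 4 × 1 = 62.6 kips.
Bearing (0.25 in plate, F_u = 70 ksi): end bolts L_c = 1 − 0.6875/2 = 0.65625, R_n = min(1.2×0.65625×0.25×70, 2.4×0.625×0.25×70) = 13.781 kips/bolt; interior L_c = 1.9375 − 0.6875 = 1.25, R_n = 26.25 kips/bolt. φR_n = 0.75 × (1×13.781 + 3×26.25) = 69.4 kips.
Block shear: shear path 1×[1+3×1.9375] = 1×6.8125 in, A_gv = 1.7031, A_nv = 1×(6.8125 − 3.5×0.75)×0.25 = 1.0469 in²; tension to near edge: (1.25 − 0.5×0.75)×0.25 = 0.21875 in². R_n = min(0.6×70×1.0469, 0.6×50×1.7031) + 1.0×70×0.21875 = min(43.97, 51.093) + 15.313 = 59.283 kips. φR_n = 0.75 × 59.283 = 44.5 kips.
Governing: min(62.6, 69.4, 44.5) = 44.5 kips → block shear.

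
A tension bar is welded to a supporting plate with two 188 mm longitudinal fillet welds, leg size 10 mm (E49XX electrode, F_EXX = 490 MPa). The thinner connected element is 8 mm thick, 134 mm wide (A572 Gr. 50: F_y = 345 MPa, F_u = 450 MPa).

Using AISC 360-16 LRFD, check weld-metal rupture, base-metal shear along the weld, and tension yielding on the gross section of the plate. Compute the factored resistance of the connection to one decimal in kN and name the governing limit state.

Weld metal: throat = 0.707×10 = 7.07 mm, L = 2×188 = 376 mm. φR_n = 0.75 × 0.6 × 490 × 7.07 × 376 = 586.2 kN.
Base metal shear (8 mm plate): yield φR_n = 1.0×0.6×345×8×376 = 622.7 kN; rupture φR_n = 0.75×0.6×450×8×376 = 609.1 kN; take 609.1 kN (rupture).
Tension yield (gross): A_g = 134×8 = 1072 mm². φR_n = 0.90 × 345 × 1072 = 332.9 kN.
Governing: min(586.2, 609.1, 332.9) = 332.9 kN → gross-section yield.

332.9 kN (gross-section yield governs)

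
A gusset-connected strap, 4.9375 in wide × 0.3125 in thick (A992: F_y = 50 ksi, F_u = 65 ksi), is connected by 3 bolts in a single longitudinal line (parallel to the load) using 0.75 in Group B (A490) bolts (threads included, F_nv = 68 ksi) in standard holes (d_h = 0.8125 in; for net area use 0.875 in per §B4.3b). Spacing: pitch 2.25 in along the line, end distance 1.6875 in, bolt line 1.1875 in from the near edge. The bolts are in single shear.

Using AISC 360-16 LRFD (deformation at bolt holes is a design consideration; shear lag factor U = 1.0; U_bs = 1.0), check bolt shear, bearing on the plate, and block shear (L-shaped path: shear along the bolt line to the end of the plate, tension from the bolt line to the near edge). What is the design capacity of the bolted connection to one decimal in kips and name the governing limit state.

Bolt shear: A_b = π(0.75)²/4 = 0.44179 in². φR_n = 0.75 × 68 × 0.44179 × 3 × 1 = 67.6 kips.
Bearing (0.3125 in plate, F_u = 65 ksi): end bolts L_c = 1.6875 − 0.8125/2 = 1.28125, R_n = min(1.2×1.28125×0.3125×65, 2.4×0.75×0.3125×65) = 31.23 kips/bolt; interior L_c = 2.25 − 0.8125 = 1.4375, R_n = 35.039 kips/bolt. φR_n = 0.75 × (1×31.23 + 2×35.039) = 76.0 kips.
Block shear: shear path 1×[1.6875+2×2.25] = 1×6.1875 in, A_gv = 1.9336, A_nv = 1×(6.1875 − 2.5×0.875)×0.3125 = 1.25 in²; tension to near edge: (1.1875 − 0.5×0.875)×0.3125 = 0.23438 in². R_n = min(0.6×65×1.25, 0.6×50×1.9336) + 1.0×65×0.23438 = min(48.75, 58.008) + 15.235 = 63.985 kips. φR_n = 0.75 × 63.985 = 48.0 kips.
Governing: min(67.6, 76.0, 48.0) = 48.0 kips → block shear.

48.0 kips (block shear governs)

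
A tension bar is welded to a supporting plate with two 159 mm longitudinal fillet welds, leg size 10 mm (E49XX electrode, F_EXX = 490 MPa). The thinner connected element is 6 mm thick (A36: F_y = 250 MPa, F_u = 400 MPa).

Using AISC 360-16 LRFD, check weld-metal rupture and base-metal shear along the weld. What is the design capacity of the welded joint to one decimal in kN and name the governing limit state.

286.2 kN (base-metal shear governs)

Weld metal: throat = 0.707×10 = 7.07 mm, L = 2×159 = 318 mm. φR_n = 0.75 × 0.6 × 490 × 7.07 × 318 = 495.7 kN.
Base metal shear (6 mm plate): yield φR_n = 1.0×0.6×250×6×318 = 286.2 kN; rupture φR_n = 0.75×0.6×400×6×318 = 343.4 kN; take 286.2 kN (yield).
Governing: min(495.7, 286.2) = 286.2 kN → base-metal shear.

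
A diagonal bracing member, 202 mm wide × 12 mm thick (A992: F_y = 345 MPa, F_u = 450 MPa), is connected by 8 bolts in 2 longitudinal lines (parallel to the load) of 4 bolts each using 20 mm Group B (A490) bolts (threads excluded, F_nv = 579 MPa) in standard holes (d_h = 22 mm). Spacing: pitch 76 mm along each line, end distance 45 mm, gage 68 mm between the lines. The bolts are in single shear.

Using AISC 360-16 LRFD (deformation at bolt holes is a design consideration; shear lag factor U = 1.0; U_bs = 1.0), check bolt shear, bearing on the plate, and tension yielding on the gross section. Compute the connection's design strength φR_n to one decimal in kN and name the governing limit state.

752.7 kN (gross-section yield governs)

Bolt shear: A_b = π(20)²/4 = 314.16 mm². φR_n = 0.75 × 579 × 314.16 × 8 × 1 = 1091.4 kN.
Bearing (12 mm plate, F_u = 450 MPa): end bolts L_c = 45 − 22/2 = 34, R_n = min(1.2×34×12×450, 2.4×20×12×450) = 220.32 kN/bolt; interior L_c = 76 − 22 = 54, R_n = 259.2 kN/bolt. φR_n = 0.75 × (2×220.32 + 6×259.2) = 1496.9 kN.
Tension yield (gross): A_g = 202×12 = 2424 mm². φR_n = 0.90 × 345 × 2424 = 752.7 kN.
Governing: min(1091.4, 1496.9, 752.7) = 752.7 kN → gross-section yield.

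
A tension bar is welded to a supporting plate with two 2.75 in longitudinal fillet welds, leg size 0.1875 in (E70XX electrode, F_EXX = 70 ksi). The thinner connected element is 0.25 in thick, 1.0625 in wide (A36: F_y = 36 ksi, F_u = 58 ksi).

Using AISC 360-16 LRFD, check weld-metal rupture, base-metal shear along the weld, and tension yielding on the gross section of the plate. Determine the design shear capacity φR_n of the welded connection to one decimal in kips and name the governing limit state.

8.6 kips (gross-section yield governs)

Weld metal: throat = 0.707×0.1875 = 0.13256 in, L = 2×2.75 = 5.5 in. φR_n = 0.75 × 0.6 × 70 × 0.13256 × 5.5 = 23.0 kips.
Base metal shear (0.25 in plate): yield φR_n = 1.0×0.6×36×0.25×5.5 = 29.7 kips; rupture φR_n = 0.75×0.6×58×0.25×5.5 = 35.9 kips; take 29.7 kips (yield).
Tension yield (gross): A_g = 1.0625×0.25 = 0.26563 in². φR_n = 0.90 × 36 × 0.26563 = 8.6 kips.
Governing: min(23.0, 29.7, 8.6) = 8.6 kips → gross-section yield.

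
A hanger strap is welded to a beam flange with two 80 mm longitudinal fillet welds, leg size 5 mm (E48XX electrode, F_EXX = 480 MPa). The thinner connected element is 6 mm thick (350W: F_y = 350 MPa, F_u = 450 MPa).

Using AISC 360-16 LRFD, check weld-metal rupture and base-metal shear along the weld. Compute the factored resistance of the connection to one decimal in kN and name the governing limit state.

Weld metal: throat = 0.707×5 = 3.535 mm, L = 2×80 = 160 mm. φR_n = 0.75 × 0.6 × 480 × 3.535 × 160 = 122.2 kN.
Base metal shear (6 mm plate): yield φR_n = 1.0×0.6×350×6×160 = 201.6 kN; rupture φR_n = 0.75×0.6×450×6×160 = 194.4 kN; take 194.4 kN (rupture).
Governing: min(122.2, 194.4) = 122.2 kN → weld metal.

122.2 kN (weld metal governs)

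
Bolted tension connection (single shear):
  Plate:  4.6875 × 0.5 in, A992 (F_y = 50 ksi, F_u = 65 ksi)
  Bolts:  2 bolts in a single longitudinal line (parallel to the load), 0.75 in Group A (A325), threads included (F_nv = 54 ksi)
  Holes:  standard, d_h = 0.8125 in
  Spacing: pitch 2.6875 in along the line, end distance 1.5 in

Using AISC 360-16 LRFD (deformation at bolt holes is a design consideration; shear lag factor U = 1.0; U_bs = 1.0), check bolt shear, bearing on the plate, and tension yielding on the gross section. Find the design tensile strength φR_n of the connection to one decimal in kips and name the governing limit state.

Bolt shear: A_b = π(0.75)²/4 = 0.44179 in². φR_n = 0.75 × 54 × 0.44179 × 2 × 1 = 35.8 kips.
Bearing (0.5 in plate, F_u = 65 ksi): end bolts L_c = 1.5 − 0.8125/2 = 1.09375, R_n = min(1.2×1.09375×0.5×65, 2.4×0.75×0.5×65) = 42.656 kips/bolt; interior L_c = 2.6875 − 0.8125 = 1.875, R_n = 58.5 kips/bolt. φR_n = 0.75 × (1×42.656 + 1×58.5) = 75.9 kips.
Tension yield (gross): A_g = 4.6875×0.5 = 2.3438 in². φR_n = 0.90 × 50 × 2.3438 = 105.5 kips.
Governing: min(35.8, 75.9, 105.5) = 35.8 kips → bolt shear.

35.8 kips (bolt shear governs)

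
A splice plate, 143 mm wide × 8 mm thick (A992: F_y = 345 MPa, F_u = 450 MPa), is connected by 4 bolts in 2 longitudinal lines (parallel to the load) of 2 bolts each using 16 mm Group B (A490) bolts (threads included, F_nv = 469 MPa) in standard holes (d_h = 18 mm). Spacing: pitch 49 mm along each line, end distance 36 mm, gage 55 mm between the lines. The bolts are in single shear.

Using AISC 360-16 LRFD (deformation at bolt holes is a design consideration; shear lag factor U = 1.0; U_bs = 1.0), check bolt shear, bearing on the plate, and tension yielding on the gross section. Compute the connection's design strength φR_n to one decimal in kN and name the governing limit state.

Bolt shear: A_b = π(16)²/4 = 201.06 mm². φR_n = 0.75 × 469 × 201.06 × 4 × 1 = 282.9 kN.
Bearing (8 mm plate, F_u = 450 MPa): end bolts L_c = 36 − 18/2 = 27, R_n = min(1.2×27×8×450, 2.4×16×8×450) = 116.64 kN/bolt; interior L_c = 49 − 18 = 31, R_n = 133.92 kN/bolt. φR_n = 0.75 × (2×116.64 + 2×133.92) = 375.8 kN.
Tension yield (gross): A_g = 143×8 = 1144 mm². φR_n = 0.90 × 345 × 1144 = 355.2 kN.
Governing: min(282.9, 375.8, 355.2) = 282.9 kN → bolt shear.

282.9 kN (bolt shear governs)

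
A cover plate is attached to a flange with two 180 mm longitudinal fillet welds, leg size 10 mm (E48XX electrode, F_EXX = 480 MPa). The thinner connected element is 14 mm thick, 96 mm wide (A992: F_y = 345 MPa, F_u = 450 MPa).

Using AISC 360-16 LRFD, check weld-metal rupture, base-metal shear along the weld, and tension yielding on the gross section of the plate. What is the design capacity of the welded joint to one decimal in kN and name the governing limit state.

Weld metal: throat = 0.707×10 = 7.07 mm, L = 2×180 = 360 mm. φR_n = 0.75 × 0.6 × 480 × 7.07 × 360 = 549.8 kN.
Base metal shear (14 mm plate): yield φR_n = 1.0×0.6×345×14×360 = 1043.3 kN; rupture φR_n = 0.75×0.6×450×14×360 = 1020.6 kN; take 1020.6 kN (rupture).
Tension yield (gross): A_g = 96×14 = 1344 mm². φR_n = 0.90 × 345 × 1344 = 417.3 kN.
Governing: min(549.8, 1020.6, 417.3) = 417.3 kN → gross-section yield.

417.3 kN (gross-section yield governs)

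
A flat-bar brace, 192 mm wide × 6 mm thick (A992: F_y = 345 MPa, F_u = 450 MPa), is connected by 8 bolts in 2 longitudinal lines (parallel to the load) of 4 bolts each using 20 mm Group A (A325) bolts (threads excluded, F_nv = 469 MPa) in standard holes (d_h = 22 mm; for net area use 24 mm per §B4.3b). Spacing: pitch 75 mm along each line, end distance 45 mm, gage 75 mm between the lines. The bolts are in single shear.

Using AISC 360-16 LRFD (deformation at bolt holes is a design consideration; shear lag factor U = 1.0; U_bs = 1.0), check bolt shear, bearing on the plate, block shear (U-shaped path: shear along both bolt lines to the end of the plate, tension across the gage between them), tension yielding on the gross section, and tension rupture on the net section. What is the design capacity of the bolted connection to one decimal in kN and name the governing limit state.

Bolt shear: A_b = π(20)²/4 = 314.16 mm². φR_n = 0.75 × 469 × 314.16 × 8 × 1 = 884.0 kN.
Bearing (6 mm plate, F_u = 450 MPa): end bolts L_c = 45 − 22/2 = 34, R_n = min(1.2×34×6×450, 2.4×20×6×450) = 110.16 kN/bolt; interior L_c = 75 − 22 = 53, R_n = 129.6 kN/bolt. φR_n = 0.75 × (2×110.16 + 6×129.6) = 748.4 kN.
Block shear: shear path 2×[45+3×75] = 2×270 mm, A_gv = 3240, A_nv = 2×(270 − 3.5×24)×6 = 2232 mm²; tension across gage: (75 − 1×24)×6 = 306 mm². R_n = min(0.6×450×2232, 0.6×345×3240) + 1.0×450×306 = min(602.64, 670.68) + 137.7 = 740.34 kN. φR_n = 0.75 × 740.34 = 555.3 kN.
Tension yield (gross): A_g = 192×6 = 1152 mm². φR_n = 0.90 × 345 × 1152 = 357.7 kN.
Tension rupture (net): A_n = (192 − 2×24)×6 = 864 mm² (U = 1.0, A_e = A_n). φR_n = 0.75 × 450 × 864 = 291.6 kN.
Governing: min(884.0, 748.4, 555.3, 357.7, 291.6) = 291.6 kN → net-section rupture.

291.6 kN (net-section rupture governs)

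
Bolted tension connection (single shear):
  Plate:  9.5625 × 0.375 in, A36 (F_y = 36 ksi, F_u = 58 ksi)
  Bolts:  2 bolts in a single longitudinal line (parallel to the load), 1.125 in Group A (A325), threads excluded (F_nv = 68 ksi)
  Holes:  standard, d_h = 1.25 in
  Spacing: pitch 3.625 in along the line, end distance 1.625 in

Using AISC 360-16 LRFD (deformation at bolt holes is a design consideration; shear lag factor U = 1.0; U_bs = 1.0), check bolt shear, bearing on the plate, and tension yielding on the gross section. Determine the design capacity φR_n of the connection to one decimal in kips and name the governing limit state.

63.6 kips (bearing governs)

Bolt shear: A_b = π(1.125)²/4 = 0.99402 in². φR_n = 0.75 × 68 × 0.99402 × 2 × 1 = 101.4 kips.
Bearing (0.375 in plate, F_u = 58 ksi): end bolts L_c = 1.625 − 1.25/2 = 1, R_n = min(1.2×1×0.375×58, 2.4×1.125×0.375×58) = 26.1 kips/bolt; interior L_c = 3.625 − 1.25 = 2.375, R_n = 58.725 kips/bolt. φR_n = 0.75 × (1×26.1 + 1×58.725) = 63.6 kips.
Tension yield (gross): A_g = 9.5625×0.375 = 3.5859 in². φR_n = 0.90 × 36 × 3.5859 = 116.2 kips.
Governing: min(101.4, 63.6, 116.2) = 63.6 kips → bearing.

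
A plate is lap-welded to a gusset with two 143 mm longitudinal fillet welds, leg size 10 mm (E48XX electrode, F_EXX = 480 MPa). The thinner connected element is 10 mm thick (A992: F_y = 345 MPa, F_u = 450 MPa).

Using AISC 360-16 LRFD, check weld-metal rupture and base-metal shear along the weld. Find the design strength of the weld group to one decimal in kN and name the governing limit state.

Weld metal: throat = 0.707×10 = 7.07 mm, L = 2×143 = 286 mm. φR_n = 0.75 × 0.6 × 480 × 7.07 × 286 = 436.8 kN.
Base metal shear (10 mm plate): yield φR_n = 1.0×0.6×345×10×286 = 592.0 kN; rupture φR_n = 0.75×0.6×450×10×286 = 579.2 kN; take 579.2 kN (rupture).
Governing: min(436.8, 579.2) = 436.8 kN → weld metal.

436.8 kN (weld metal governs)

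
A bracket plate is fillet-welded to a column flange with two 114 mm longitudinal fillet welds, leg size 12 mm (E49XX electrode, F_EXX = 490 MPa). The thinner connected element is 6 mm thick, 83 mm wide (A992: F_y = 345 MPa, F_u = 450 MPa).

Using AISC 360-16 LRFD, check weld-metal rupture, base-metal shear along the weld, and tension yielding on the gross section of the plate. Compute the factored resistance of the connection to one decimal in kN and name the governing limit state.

Weld metal: throat = 0.707×12 = 8.484 mm, L = 2×114 = 228 mm. φR_n = 0.75 × 0.6 × 490 × 8.484 × 228 = 426.5 kN.
Base metal shear (6 mm plate): yield φR_n = 1.0×0.6×345×6×228 = 283.2 kN; rupture φR_n = 0.75×0.6×450×6×228 = 277.0 kN; take 277.0 kN (rupture).
Tension yield (gross): A_g = 83×6 = 498 mm². φR_n = 0.90 × 345 × 498 = 154.6 kN.
Governing: min(426.5, 277.0, 154.6) = 154.6 kN → gross-section yield.

154.6 kN (gross-section yield governs)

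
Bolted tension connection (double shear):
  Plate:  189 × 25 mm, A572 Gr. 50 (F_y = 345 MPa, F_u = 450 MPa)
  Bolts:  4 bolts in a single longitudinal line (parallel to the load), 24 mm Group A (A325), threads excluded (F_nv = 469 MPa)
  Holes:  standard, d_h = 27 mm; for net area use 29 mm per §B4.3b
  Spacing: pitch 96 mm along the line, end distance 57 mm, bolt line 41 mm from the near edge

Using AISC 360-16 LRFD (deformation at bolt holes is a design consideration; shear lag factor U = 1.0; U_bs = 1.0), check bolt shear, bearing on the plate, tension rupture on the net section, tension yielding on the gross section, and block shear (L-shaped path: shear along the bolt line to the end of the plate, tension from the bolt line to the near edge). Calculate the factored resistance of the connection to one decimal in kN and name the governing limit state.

1273.0 kN (bolt shear governs)

Bolt shear: A_b = π(24)²/4 = 452.39 mm². φR_n = 0.75 × 469 × 452.39 × 4 × 2 = 1273.0 kN.
Bearing (25 mm plate, F_u = 450 MPa): end bolts L_c = 57 − 27/2 = 43.5, R_n = min(1.2×43.5×25×450, 2.4×24×25×450) = 587.25 kN/bolt; interior L_c = 96 − 27 = 69, R_n = 648 kN/bolt. φR_n = 0.75 × (1×587.25 + 3×648) = 1898.4 kN.
Tension rupture (net): A_n = (189 − 1×29)×25 = 4000 mm² (U = 1.0, A_e = A_n). φR_n = 0.75 × 450 × 4000 = 1350.0 kN.
Tension yield (gross): A_g = 189×25 = 4725 mm². φR_n = 0.90 × 345 × 4725 = 1467.1 kN.
Block shear: shear path 1×[57+3×96] = 1×345 mm, A_gv = 8625, A_nv = 1×(345 − 3.5×29)×25 = 6087.5 mm²; tension to near edge: (41 − 0.5×29)×25 = 662.5 mm². R_n = min(0.6×450×6087.5, 0.6×345×8625) + 1.0×450×662.5 = min(1643.6, 1785.4) + 298.13 = 1941.7 kN. φR_n = 0.75 × 1941.7 = 1456.3 kN.
Governing: min(1273.0, 1898.4, 1350.0, 1467.1, 1456.3) = 1273.0 kN → bolt shear.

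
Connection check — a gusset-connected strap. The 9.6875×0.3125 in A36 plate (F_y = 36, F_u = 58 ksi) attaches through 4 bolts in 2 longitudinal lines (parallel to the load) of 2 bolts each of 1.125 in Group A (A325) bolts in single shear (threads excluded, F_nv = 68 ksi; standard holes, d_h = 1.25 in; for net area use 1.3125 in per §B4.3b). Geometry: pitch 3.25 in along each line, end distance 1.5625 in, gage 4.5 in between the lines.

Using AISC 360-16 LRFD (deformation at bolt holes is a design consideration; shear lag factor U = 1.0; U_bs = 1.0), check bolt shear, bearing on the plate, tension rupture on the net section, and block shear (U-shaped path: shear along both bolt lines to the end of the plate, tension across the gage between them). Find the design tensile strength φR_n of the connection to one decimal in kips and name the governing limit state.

Bolt shear: A_b = π(1.125)²/4 = 0.99402 in². φR_n = 0.75 × 68 × 0.99402 × 4 × 1 = 202.8 kips.
Bearing (0.3125 in plate, F_u = 58 ksi): end bolts L_c = 1.5625 − 1.25/2 = 0.9375, R_n = min(1.2×0.9375×0.3125×58, 2.4×1.125×0.3125×58) = 20.391 kips/bolt; interior L_c = 3.25 − 1.25 = 2, R_n = 43.5 kips/bolt. φR_n = 0.75 × (2×20.391 + 2×43.5) = 95.8 kips.
Tension rupture (net): A_n = (9.6875 − 2×1.3125)×0.3125 = 2.207 in² (U = 1.0, A_e = A_n). φR_n = 0.75 × 58 × 2.207 = 96.0 kips.
Block shear: shear path 2×[1.5625+1×3.25] = 2×4.8125 in, A_gv = 3.0078, A_nv = 2×(4.8125 − 1.5×1.3125)×0.3125 = 1.7773 in²; tension across gage: (4.5 − 1×1.3125)×0.3125 = 0.99609 in². R_n = min(0.6×58×1.7773, 0.6×36×3.0078) + 1.0×58×0.99609 = min(61.85, 64.968) + 57.773 = 119.62 kips. φR_n = 0.75 × 119.62 = 89.7 kips.
Governing: min(202.8, 95.8, 96.0, 89.7) = 89.7 kips → block shear.

89.7 kips (block shear governs)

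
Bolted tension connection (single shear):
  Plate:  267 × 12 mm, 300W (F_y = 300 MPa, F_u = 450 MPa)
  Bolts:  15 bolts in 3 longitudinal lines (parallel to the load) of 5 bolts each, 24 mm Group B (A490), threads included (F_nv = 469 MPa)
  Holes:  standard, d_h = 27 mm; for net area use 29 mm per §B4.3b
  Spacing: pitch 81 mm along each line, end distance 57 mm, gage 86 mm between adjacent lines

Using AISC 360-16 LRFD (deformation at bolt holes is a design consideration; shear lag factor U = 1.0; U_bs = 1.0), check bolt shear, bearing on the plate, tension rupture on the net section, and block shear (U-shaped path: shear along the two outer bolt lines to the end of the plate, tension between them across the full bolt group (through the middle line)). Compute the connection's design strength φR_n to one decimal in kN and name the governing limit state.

Bolt shear: A_b = π(24)²/4 = 452.39 mm². φR_n = 0.75 × 469 × 452.39 × 15 × 1 = 2386.9 kN.
Bearing (12 mm plate, F_u = 450 MPa): end bolts L_c = 57 − 27/2 = 43.5, R_n = min(1.2×43.5×12×450, 2.4×24×12×450) = 281.88 kN/bolt; interior L_c = 81 − 27 = 54, R_n = 311.04 kN/bolt. φR_n = 0.75 × (3×281.88 + 12×311.04) = 3433.6 kN.
Tension rupture (net): A_n = (267 − 3×29)×12 = 2160 mm² (U = 1.0, A_e = A_n). φR_n = 0.75 × 450 × 2160 = 729.0 kN.
Block shear: shear path 2×[57+4×81] = 2×381 mm, A_gv = 9144, A_nv = 2×(381 − 4.5×29)×12 = 6012 mm²; tension across gage: (172 − 2×29)×12 = 1368 mm². R_n = min(0.6×450×6012, 0.6×300×9144) + 1.0×450×1368 = min(1623.2, 1645.9) + 615.6 = 2238.8 kN. φR_n = 0.75 × 2238.8 = 1679.1 kN.
Governing: min(2386.9, 3433.6, 729.0, 1679.1) = 729.0 kN → net-section rupture.

729.0 kN (net-section rupture governs)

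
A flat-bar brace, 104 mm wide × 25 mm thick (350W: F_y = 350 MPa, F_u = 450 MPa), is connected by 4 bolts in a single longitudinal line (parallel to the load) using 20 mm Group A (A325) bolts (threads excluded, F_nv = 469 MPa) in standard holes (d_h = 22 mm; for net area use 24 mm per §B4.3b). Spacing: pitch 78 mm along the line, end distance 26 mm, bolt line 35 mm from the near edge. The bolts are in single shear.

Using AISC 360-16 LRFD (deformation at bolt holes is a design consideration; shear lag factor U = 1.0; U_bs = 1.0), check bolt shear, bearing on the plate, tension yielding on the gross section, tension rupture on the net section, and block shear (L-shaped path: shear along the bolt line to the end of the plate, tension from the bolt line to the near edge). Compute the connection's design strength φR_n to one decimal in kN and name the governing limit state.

Bolt shear: A_b = π(20)²/4 = 314.16 mm². φR_n = 0.75 × 469 × 314.16 × 4 × 1 = 442.0 kN.
Bearing (25 mm plate, F_u = 450 MPa): end bolts L_c = 26 − 22/2 = 15, R_n = min(1.2×15×25×450, 2.4×20×25×450) = 202.5 kN/bolt; interior L_c = 78 − 22 = 56, R_n = 540 kN/bolt. φR_n = 0.75 × (1×202.5 + 3×540) = 1366.9 kN.
Tension yield (gross): A_g = 104×25 = 2600 mm². φR_n = 0.90 × 350 × 2600 = 819.0 kN.
Tension rupture (net): A_n = (104 − 1×24)×25 = 2000 mm² (U = 1.0, A_e = A_n). φR_n = 0.75 × 450 × 2000 = 675.0 kN.
Block shear: shear path 1×[26+3×78] = 1×260 mm, A_gv = 6500, A_nv = 1×(260 − 3.5×24)×25 = 4400 mm²; tension to near edge: (35 − 0.5×24)×25 = 575 mm². R_n = min(0.6×450×4400, 0.6×350×6500) + 1.0×450×575 = min(1188, 1365) + 258.75 = 1446.8 kN. φR_n = 0.75 × 1446.8 = 1085.1 kN.
Governing: min(442.0, 1366.9, 819.0, 675.0, 1085.1) = 442.0 kN → bolt shear.

442.0 kN (bolt shear governs)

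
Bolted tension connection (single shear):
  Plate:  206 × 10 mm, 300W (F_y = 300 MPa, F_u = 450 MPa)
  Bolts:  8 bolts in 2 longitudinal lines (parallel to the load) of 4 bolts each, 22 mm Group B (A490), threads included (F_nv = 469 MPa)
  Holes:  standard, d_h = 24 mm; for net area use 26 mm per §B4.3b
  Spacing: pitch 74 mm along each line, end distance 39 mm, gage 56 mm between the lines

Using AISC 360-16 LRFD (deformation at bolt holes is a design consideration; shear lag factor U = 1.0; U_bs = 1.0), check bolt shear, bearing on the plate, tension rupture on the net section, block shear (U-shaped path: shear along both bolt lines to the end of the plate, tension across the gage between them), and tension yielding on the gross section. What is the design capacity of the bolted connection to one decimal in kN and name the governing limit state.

519.8 kN (net-section rupture governs)

Bolt shear: A_b = π(22)²/4 = 380.13 mm². φR_n = 0.75 × 469 × 380.13 × 8 × 1 = 1069.7 kN.
Bearing (10 mm plate, F_u = 450 MPa): end bolts L_c = 39 − 24/2 = 27, R_n = min(1.2×27×10×450, 2.4×22×10×450) = 145.8 kN/bolt; interior L_c = 74 − 24 = 50, R_n = 237.6 kN/bolt. φR_n = 0.75 × (2×145.8 + 6×237.6) = 1287.9 kN.
Tension rupture (net): A_n = (206 − 2×26)×10 = 1540 mm² (U = 1.0, A_e = A_n). φR_n = 0.75 × 450 × 1540 = 519.8 kN.
Block shear: shear path 2×[39+3×74] = 2×261 mm, A_gv = 5220, A_nv = 2×(261 − 3.5×26)×10 = 3400 mm²; tension across gage: (56 − 1×26)×10 = 300 mm². R_n = min(0.6×450×3400, 0.6×300×5220) + 1.0×450×300 = min(918, 939.6) + 135 = 1053 kN. φR_n = 0.75 × 1053 = 789.8 kN.
Tension yield (gross): A_g = 206×10 = 2060 mm². φR_n = 0.90 × 300 × 2060 = 556.2 kN.
Governing: min(1069.7, 1287.9, 519.8, 789.8, 556.2) = 519.8 kN → net-section rupture.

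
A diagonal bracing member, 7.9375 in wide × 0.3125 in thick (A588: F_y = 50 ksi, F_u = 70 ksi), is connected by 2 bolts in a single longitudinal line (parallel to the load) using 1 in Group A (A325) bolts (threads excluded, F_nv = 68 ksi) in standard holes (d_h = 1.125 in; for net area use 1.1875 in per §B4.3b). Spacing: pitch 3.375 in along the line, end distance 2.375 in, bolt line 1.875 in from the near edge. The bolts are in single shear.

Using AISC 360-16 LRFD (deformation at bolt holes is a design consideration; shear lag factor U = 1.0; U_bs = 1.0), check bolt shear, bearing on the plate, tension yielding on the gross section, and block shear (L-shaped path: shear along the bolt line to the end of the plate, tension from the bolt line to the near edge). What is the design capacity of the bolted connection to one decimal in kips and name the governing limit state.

Bolt shear: A_b = π(1)²/4 = 0.7854 in². φR_n = 0.75 × 68 × 0.7854 × 2 × 1 = 80.1 kips.
Bearing (0.3125 in plate, F_u = 70 ksi): end bolts L_c = 2.375 − 1.125/2 = 1.8125, R_n = min(1.2×1.8125×0.3125×70, 2.4×1×0.3125×70) = 47.578 kips/bolt; interior L_c = 3.375 − 1.125 = 2.25, R_n = 52.5 kips/bolt. φR_n = 0.75 × (1×47.578 + 1×52.5) = 75.1 kips.
Tension yield (gross): A_g = 7.9375×0.3125 = 2.4805 in². φR_n = 0.90 × 50 × 2.4805 = 111.6 kips.
Block shear: shear path 1×[2.375+1×3.375] = 1×5.75 in, A_gv = 1.7969, A_nv = 1×(5.75 − 1.5×1.1875)×0.3125 = 1.2402 in²; tension to near edge: (1.875 − 0.5×1.1875)×0.3125 = 0.40039 in². R_n = min(0.6×70×1.2402, 0.6×50×1.7969) + 1.0×70×0.40039 = min(52.088, 53.907) + 28.027 = 80.115 kips. φR_n = 0.75 × 80.115 = 60.1 kips.
Governing: min(80.1, 75.1, 111.6, 60.1) = 60.1 kips → block shear.

60.1 kips (block shear governs)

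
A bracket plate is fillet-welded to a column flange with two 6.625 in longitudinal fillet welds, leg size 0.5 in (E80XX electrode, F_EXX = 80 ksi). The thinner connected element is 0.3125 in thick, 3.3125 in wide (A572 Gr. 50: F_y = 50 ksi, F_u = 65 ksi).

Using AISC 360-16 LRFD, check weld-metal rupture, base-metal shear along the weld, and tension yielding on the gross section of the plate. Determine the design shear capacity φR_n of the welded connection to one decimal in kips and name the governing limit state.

46.6 kips (gross-section yield governs)

Weld metal: throat = 0.707×0.5 = 0.3535 in, L = 2×6.625 = 13.25 in. φR_n = 0.75 × 0.6 × 80 × 0.3535 × 13.25 = 168.6 kips.
Base metal shear (0.3125 in plate): yield φR_n = 1.0×0.6×50×0.3125×13.25 = 124.2 kips; rupture φR_n = 0.75×0.6×65×0.3125×13.25 = 121.1 kips; take 121.1 kips (rupture).
Tension yield (gross): A_g = 3.3125×0.3125 = 1.0352 in². φR_n = 0.90 × 50 × 1.0352 = 46.6 kips.
Governing: min(168.6, 121.1, 46.6) = 46.6 kips → gross-section yield.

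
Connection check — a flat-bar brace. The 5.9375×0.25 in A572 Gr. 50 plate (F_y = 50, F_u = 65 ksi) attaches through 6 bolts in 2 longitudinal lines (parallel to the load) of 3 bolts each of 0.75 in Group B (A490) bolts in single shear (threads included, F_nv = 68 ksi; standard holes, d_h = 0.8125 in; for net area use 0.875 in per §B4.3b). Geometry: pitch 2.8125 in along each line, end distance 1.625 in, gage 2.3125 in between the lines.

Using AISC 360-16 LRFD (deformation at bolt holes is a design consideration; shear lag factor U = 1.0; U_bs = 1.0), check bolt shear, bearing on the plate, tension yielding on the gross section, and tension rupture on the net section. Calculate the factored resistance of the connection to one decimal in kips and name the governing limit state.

51.0 kips (net-section rupture governs)

Bolt shear: A_b = π(0.75)²/4 = 0.44179 in². φR_n = 0.75 × 68 × 0.44179 × 6 × 1 = 135.2 kips.
Bearing (0.25 in plate, F_u = 65 ksi): end bolts L_c = 1.625 − 0.8125/2 = 1.21875, R_n = min(1.2×1.21875×0.25×65, 2.4×0.75×0.25×65) = 23.766 kips/bolt; interior L_c = 2.8125 − 0.8125 = 2, R_n = 29.25 kips/bolt. φR_n = 0.75 × (2×23.766 + 4×29.25) = 123.4 kips.
Tension yield (gross): A_g = 5.9375×0.25 = 1.4844 in². φR_n = 0.90 × 50 × 1.4844 = 66.8 kips.
Tension rupture (net): A_n = (5.9375 − 2×0.875)×0.25 = 1.0469 in² (U = 1.0, A_e = A_n). φR_n = 0.75 × 65 × 1.0469 = 51.0 kips.
Governing: min(135.2, 123.4, 66.8, 51.0) = 51.0 kips → net-section rupture.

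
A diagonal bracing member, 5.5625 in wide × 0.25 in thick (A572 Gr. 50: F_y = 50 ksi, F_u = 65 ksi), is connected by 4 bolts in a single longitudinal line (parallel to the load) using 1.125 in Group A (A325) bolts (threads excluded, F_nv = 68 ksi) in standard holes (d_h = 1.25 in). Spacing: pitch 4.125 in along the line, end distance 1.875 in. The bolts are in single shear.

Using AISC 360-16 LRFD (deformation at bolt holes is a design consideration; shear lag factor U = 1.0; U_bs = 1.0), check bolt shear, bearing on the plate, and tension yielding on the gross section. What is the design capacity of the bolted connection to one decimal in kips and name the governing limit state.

Bolt shear: A_b = π(1.125)²/4 = 0.99402 in². φR_n = 0.75 × 68 × 0.99402 × 4 × 1 = 202.8 kips.
Bearing (0.25 in plate, F_u = 65 ksi): end bolts L_c = 1.875 − 1.25/2 = 1.25, R_n = min(1.2×1.25×0.25×65, 2.4×1.125×0.25×65) = 24.375 kips/bolt; interior L_c = 4.125 − 1.25 = 2.875, R_n = 43.875 kips/bolt. φR_n = 0.75 × (1×24.375 + 3×43.875) = 117.0 kips.
Tension yield (gross): A_g = 5.5625×0.25 = 1.3906 in². φR_n = 0.90 × 50 × 1.3906 = 62.6 kips.
Governing: min(202.8, 117.0, 62.6) = 62.6 kips → gross-section yield.

62.6 kips (gross-section yield governs)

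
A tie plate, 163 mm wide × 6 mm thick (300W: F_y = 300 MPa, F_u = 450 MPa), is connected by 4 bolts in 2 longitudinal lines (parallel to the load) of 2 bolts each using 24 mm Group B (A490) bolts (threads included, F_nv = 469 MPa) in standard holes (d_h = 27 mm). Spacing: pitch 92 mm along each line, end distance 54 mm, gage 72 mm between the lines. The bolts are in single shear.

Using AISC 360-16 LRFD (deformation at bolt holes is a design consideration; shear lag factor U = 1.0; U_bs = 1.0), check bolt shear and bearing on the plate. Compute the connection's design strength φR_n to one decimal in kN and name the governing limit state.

430.1 kN (bearing governs)

Bolt shear: A_b = π(24)²/4 = 452.39 mm². φR_n = 0.75 × 469 × 452.39 × 4 × 1 = 636.5 kN.
Bearing (6 mm plate, F_u = 450 MPa): end bolts L_c = 54 − 27/2 = 40.5, R_n = min(1.2×40.5×6×450, 2.4×24×6×450) = 131.22 kN/bolt; interior L_c = 92 − 27 = 65, R_n = 155.52 kN/bolt. φR_n = 0.75 × (2×131.22 + 2×155.52) = 430.1 kN.
Governing: min(636.5, 430.1) = 430.1 kN → bearing.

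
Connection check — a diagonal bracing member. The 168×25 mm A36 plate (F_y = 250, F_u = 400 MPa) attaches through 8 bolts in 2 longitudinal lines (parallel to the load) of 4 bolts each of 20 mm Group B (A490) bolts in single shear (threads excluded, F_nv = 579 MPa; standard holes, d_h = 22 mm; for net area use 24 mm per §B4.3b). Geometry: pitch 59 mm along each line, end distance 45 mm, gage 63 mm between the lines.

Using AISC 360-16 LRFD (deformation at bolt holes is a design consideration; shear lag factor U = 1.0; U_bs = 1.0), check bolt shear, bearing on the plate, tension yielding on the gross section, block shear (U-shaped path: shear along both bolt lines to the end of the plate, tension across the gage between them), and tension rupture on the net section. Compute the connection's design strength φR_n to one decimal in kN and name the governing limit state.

Bolt shear: A_b = π(20)²/4 = 314.16 mm². φR_n = 0.75 × 579 × 314.16 × 8 × 1 = 1091.4 kN.
Bearing (25 mm plate, F_u = 400 MPa): end bolts L_c = 45 − 22/2 = 34, R_n = min(1.2×34×25×400, 2.4×20×25×400) = 408 kN/bolt; interior L_c = 59 − 22 = 37, R_n = 444 kN/bolt. φR_n = 0.75 × (2×408 + 6×444) = 2610.0 kN.
Tension yield (gross): A_g = 168×25 = 4200 mm². φR_n = 0.90 × 250 × 4200 = 945.0 kN.
Block shear: shear path 2×[45+3×59] = 2×222 mm, A_gv = 11100, A_nv = 2×(222 − 3.5×24)×25 = 6900 mm²; tension across gage: (63 − 1×24)×25 = 975 mm². R_n = min(0.6×400×6900, 0.6×250×11100) + 1.0×400×975 = min(1656, 1665) + 390 = 2046 kN. φR_n = 0.75 × 2046 = 1534.5 kN.
Tension rupture (net): A_n = (168 − 2×24)×25 = 3000 mm² (U = 1.0, A_e = A_n). φR_n = 0.75 × 400 × 3000 = 900.0 kN.
Governing: min(1091.4, 2610.0, 945.0, 1534.5, 900.0) = 900.0 kN → net-section rupture.

900.0 kN (net-section rupture governs)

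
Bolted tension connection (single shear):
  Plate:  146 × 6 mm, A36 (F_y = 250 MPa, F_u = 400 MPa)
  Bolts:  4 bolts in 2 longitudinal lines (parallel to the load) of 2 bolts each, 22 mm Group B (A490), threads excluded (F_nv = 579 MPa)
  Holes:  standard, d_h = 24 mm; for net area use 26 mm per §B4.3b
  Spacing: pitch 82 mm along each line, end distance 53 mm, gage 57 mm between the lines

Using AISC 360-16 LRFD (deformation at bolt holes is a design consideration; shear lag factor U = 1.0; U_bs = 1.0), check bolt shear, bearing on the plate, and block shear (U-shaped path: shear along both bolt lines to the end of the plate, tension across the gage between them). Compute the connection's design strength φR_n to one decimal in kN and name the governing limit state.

238.1 kN (block shear governs)

Bolt shear: A_b = π(22)²/4 = 380.13 mm². φR_n = 0.75 × 579 × 380.13 × 4 × 1 = 660.3 kN.
Bearing (6 mm plate, F_u = 400 MPa): end bolts L_c = 53 − 24/2 = 41, R_n = min(1.2×41×6×400, 2.4×22×6×400) = 118.08 kN/bolt; interior L_c = 82 − 24 = 58, R_n = 126.72 kN/bolt. φR_n = 0.75 × (2×118.08 + 2×126.72) = 367.2 kN.
Block shear: shear path 2×[53+1×82] = 2×135 mm, A_gv = 1620, A_nv = 2×(135 − 1.5×26)×6 = 1152 mm²; tension across gage: (57 − 1×26)×6 = 186 mm². R_n = min(0.6×400×1152, 0.6×250×1620) + 1.0×400×186 = min(276.48, 243) + 74.4 = 317.4 kN. φR_n = 0.75 × 317.4 = 238.1 kN.
Governing: min(660.3, 367.2, 238.1) = 238.1 kN → block shear.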